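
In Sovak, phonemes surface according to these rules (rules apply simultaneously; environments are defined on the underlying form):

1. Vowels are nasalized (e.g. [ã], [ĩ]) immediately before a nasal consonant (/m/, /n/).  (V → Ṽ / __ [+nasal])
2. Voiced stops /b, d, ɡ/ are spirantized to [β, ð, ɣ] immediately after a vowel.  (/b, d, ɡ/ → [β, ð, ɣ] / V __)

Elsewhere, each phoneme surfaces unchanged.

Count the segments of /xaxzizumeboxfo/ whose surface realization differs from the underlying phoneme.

Segments that undergo a rule: /u/ → [ũ] (rule 1); /b/ → [β] (rule 2).
All other segments surface unchanged.

2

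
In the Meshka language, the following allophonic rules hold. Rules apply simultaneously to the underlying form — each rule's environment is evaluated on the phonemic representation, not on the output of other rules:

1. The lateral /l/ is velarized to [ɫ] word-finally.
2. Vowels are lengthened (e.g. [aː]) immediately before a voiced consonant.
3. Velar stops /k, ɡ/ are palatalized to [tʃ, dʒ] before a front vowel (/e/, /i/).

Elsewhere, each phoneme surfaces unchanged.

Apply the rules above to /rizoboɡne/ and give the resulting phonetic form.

[riːzoːboːɡne]

Rule 2 applies to /i/ (between /r/ and /z/: before a voiced consonant) → [iː].
/o/ meets the environment for rule 2 (before a voiced consonant) → [oː].
/o/ meets the environment for rule 2 (before a voiced consonant) → [oː].
/ɡ/ (between /o/ and /n/): rule 3 targets it, but not before a front vowel → unchanged [ɡ].
/e/ — word-final; rule 2 does not apply here → [e].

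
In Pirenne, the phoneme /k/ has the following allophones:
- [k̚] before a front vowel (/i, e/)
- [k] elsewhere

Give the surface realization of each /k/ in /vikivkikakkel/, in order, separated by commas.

[k̚], [k̚], [k], [k], [k̚]

Occurrence 1 (position 3): before a front vowel (/i, e/) → [k̚].
Occurrence 2 (position 6): before a front vowel (/i, e/) → [k̚].
Occurrence 3 (position 8): no conditioning environment matches → elsewhere allophone [k].
Occurrence 4 (position 10): no conditioning environment matches → elsewhere allophone [k].
Occurrence 5 (position 11): before a front vowel (/i, e/) → [k̚].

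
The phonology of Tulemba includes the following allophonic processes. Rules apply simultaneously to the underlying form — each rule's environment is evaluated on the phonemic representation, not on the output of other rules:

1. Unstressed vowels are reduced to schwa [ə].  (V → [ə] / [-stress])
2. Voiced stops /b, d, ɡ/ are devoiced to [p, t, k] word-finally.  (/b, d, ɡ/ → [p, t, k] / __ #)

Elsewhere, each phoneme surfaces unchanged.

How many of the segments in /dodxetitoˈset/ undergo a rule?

Segments that undergo a rule: /o/ → [ə] (rule 1); /e/ → [ə] (rule 1); /i/ → [ə] (rule 1); /o/ → [ə] (rule 1).
All other segments surface unchanged.

4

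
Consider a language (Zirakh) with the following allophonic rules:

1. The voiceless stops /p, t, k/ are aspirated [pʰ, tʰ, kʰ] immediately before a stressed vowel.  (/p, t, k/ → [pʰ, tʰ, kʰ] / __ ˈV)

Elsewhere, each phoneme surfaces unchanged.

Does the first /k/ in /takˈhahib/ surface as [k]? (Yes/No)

Yes

/k/ (between /a/ and /h/) is in the target of rule 1 but the environment (immediately before a stressed vowel) is not met → [k].
The actual realization is [k], which matches [k].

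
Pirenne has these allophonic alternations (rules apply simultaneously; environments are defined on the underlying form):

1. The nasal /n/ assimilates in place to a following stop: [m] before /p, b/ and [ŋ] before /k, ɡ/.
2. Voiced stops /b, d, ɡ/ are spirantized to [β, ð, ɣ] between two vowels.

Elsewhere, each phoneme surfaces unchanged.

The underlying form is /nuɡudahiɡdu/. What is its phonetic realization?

[nuɣuðahiɡdu]

/n/ — word-initial; rule 1 does not apply here → [n].
/u/ stays [u].
/ɡ/ (between /u/ and /u/): between two vowels, so rule 2 applies → [ɣ].
/u/ stays [u].
/d/ — between /u/ and /a/, between two vowels — surfaces as [ð] (rule 2).
/a/ (between /d/ and /h/) is unaffected → [a].
/h/ (between /a/ and /i/): no rule targets it → [h].
/i/ (between /h/ and /ɡ/): no rule targets it → [i].
/ɡ/ (between /i/ and /d/): rule 2 targets it, but not between two vowels → unchanged [ɡ].
/d/ (between /ɡ/ and /u/) fails the environment for rule 2, so it stays [d].
/u/ (word-final) is unaffected → [u].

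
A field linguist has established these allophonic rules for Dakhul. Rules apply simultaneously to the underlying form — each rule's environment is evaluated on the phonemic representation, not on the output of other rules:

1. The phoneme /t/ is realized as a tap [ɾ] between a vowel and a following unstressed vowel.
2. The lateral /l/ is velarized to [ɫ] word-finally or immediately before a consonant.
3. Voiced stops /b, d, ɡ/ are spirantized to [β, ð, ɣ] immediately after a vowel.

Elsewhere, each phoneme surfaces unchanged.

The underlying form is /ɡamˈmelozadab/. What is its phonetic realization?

[ɡamˈmelozaðaβ]

/ɡ/ — word-initial; rule 3 does not apply here → [ɡ].
/a/ — not in any rule's target class → [a].
/m/ stays [m].
/m/ (between /m/ and /e/) is unaffected → [m].
/e/ (between /m/ and /l/): no rule targets it → [e].
/l/ (between /e/ and /o/) fails the environment for rule 2, so it stays [l].
/o/ stays [o].
/z/ — not in any rule's target class → [z].
/a/ (between /z/ and /d/): no rule targets it → [a].
/d/ (between /a/ and /a/): immediately after a vowel, so rule 3 applies → [ð].
/a/ stays [a].
/b/ (word-final) occurs immediately after a vowel → [β] by rule 3.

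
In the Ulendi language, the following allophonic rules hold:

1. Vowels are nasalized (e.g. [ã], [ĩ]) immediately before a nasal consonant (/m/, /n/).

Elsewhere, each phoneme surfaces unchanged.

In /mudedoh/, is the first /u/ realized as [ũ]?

No

/u/ (between /m/ and /d/): rule 1 targets it, but not before a nasal consonant → unchanged [u].
The actual realization is [u], not [ũ].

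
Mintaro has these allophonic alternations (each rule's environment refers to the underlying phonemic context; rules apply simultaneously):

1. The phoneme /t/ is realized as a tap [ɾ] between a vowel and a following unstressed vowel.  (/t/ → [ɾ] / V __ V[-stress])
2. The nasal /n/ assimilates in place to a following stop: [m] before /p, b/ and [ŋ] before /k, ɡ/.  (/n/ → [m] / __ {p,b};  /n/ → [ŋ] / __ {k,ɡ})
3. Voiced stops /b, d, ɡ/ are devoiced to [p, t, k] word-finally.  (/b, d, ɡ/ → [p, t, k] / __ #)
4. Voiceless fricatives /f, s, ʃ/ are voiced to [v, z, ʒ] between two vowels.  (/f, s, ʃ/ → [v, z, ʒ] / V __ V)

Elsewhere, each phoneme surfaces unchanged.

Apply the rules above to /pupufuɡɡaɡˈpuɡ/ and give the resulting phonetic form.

[pupuvuɡɡaɡˈpuk]

/p/ (word-initial): no rule targets it → [p].
/u/ — not in any rule's target class → [u].
/p/ (between /u/ and /u/) is unaffected → [p].
/u/ stays [u].
/f/ — between /u/ and /u/, between two vowels — surfaces as [v] (rule 4).
/u/ — not in any rule's target class → [u].
/ɡ/ — between /u/ and /ɡ/; rule 3 does not apply here → [ɡ].
/ɡ/ — between /ɡ/ and /a/; rule 3 does not apply here → [ɡ].
/a/ stays [a].
/ɡ/ (between /a/ and /p/) is in the target of rule 3 but the environment (word-finally) is not met → [ɡ].
/p/ — not in any rule's target class → [p].
/u/ — not in any rule's target class → [u].
/ɡ/ — word-final, word-finally — surfaces as [k] (rule 3).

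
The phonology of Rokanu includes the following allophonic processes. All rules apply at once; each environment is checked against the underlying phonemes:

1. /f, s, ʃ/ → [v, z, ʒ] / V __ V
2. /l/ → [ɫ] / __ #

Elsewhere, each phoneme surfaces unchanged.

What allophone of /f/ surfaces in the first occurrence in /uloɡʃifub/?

Rule 1 applies to /f/ (between /i/ and /u/: between two vowels) → [v].

[v]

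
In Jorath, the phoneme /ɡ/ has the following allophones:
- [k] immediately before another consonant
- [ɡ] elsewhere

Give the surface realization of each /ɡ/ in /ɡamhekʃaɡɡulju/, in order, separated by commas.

[ɡ], [k], [ɡ]

Occurrence 1 (position 1): no conditioning environment matches → elsewhere allophone [ɡ].
Occurrence 2 (position 9): immediately before another consonant → [k].
Occurrence 3 (position 10): no conditioning environment matches → elsewhere allophone [ɡ].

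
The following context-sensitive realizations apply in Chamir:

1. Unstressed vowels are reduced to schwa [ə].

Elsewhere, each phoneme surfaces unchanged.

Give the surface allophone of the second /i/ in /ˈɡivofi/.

[ə]

/i/ (word-final) occurs in an unstressed syllable → [ə] by rule 1.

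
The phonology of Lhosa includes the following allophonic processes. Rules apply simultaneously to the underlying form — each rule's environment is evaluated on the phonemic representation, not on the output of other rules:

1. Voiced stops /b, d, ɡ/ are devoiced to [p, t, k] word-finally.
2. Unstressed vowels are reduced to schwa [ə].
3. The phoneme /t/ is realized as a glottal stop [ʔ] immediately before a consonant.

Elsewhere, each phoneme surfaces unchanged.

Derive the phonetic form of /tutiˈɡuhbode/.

[tətəˈɡuhbədə]

/t/ (word-initial) fails the environment for rule 3, so it stays [t].
/u/ (between /t/ and /t/) occurs in an unstressed syllable → [ə] by rule 2.
/t/ (between /u/ and /i/) fails the environment for rule 3, so it stays [t].
/i/ (between /t/ and /ɡ/) occurs in an unstressed syllable → [ə] by rule 2.
/ɡ/ (between /i/ and /u/) fails the environment for rule 1, so it stays [ɡ].
/u/ — between /ɡ/ and /h/; rule 2 does not apply here → [u].
/b/ (between /h/ and /o/) is in the target of rule 1 but the environment (word-finally) is not met → [b].
Rule 2 applies to /o/ (between /b/ and /d/: in an unstressed syllable) → [ə].
/d/ (between /o/ and /e/) is in the target of rule 1 but the environment (word-finally) is not met → [d].
Rule 2 applies to /e/ (word-final: in an unstressed syllable) → [ə].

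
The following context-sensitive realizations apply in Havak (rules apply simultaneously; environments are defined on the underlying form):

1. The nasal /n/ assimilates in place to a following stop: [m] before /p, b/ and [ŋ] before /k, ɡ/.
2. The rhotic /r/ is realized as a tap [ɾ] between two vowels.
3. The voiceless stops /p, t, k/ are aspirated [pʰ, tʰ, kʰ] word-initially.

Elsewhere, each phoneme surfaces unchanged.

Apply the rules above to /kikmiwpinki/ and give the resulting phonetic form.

Rule 3 applies to /k/ (word-initial: word-initially) → [kʰ].
/i/ — not in any rule's target class → [i].
/k/ (between /i/ and /m/): rule 3 targets it, but not word-initially → unchanged [k].
/m/ — not in any rule's target class → [m].
/i/ — not in any rule's target class → [i].
/w/ stays [w].
/p/ — between /w/ and /i/; rule 3 does not apply here → [p].
/i/ stays [i].
/n/ (between /i/ and /k/): before a labial or velar stop, so rule 1 applies → [ŋ].
/k/ (between /n/ and /i/): rule 3 targets it, but not word-initially → unchanged [k].
/i/ (word-final): no rule targets it → [i].

[kʰikmiwpiŋki]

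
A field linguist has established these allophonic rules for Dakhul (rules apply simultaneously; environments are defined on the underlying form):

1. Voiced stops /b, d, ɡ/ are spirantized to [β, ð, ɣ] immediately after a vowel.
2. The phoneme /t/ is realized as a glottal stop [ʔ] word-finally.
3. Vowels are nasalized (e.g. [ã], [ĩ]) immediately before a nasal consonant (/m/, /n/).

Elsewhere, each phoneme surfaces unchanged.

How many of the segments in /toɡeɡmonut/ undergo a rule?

Segments that undergo a rule: /ɡ/ → [ɣ] (rule 1); /ɡ/ → [ɣ] (rule 1); /o/ → [õ] (rule 3); /t/ → [ʔ] (rule 2).
All other segments surface unchanged.

4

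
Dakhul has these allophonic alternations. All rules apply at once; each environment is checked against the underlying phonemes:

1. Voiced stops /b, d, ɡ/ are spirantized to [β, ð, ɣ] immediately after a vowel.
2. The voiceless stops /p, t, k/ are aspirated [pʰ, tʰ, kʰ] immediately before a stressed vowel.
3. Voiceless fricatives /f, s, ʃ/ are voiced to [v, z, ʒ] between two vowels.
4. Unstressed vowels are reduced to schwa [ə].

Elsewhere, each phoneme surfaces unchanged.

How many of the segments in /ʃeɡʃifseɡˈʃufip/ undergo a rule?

7

Segments that undergo a rule: /e/ → [ə] (rule 4); /ɡ/ → [ɣ] (rule 1); /i/ → [ə] (rule 4); /e/ → [ə] (rule 4); /ɡ/ → [ɣ] (rule 1); /f/ → [v] (rule 3); /i/ → [ə] (rule 4).
All other segments surface unchanged.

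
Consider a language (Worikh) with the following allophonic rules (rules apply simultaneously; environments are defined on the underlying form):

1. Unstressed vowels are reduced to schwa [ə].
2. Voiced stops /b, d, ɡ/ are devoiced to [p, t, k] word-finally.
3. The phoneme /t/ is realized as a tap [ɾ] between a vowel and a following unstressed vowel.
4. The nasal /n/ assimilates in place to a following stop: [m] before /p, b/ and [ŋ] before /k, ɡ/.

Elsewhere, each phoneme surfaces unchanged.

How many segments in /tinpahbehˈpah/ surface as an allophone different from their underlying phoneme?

4

Segments that undergo a rule: /i/ → [ə] (rule 1); /n/ → [m] (rule 4); /a/ → [ə] (rule 1); /e/ → [ə] (rule 1).
All other segments surface unchanged.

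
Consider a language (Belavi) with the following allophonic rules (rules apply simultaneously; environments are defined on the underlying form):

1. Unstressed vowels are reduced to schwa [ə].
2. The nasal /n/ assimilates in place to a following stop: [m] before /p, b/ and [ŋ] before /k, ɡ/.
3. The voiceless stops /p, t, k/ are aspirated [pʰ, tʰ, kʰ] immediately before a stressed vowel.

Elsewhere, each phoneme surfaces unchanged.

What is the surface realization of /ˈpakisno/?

[ˈpʰakəsnə]

/p/ — word-initial, immediately before a stressed vowel — surfaces as [pʰ] (rule 3).
/a/ (between /p/ and /k/) is in the target of rule 1 but the environment (in an unstressed syllable) is not met → [a].
/k/ — between /a/ and /i/; rule 3 does not apply here → [k].
/i/ — between /k/ and /s/, in an unstressed syllable — surfaces as [ə] (rule 1).
/s/ — not in any rule's target class → [s].
/n/ (between /s/ and /o/) is in the target of rule 2 but the environment (before a labial or velar stop) is not met → [n].
/o/ meets the environment for rule 1 (in an unstressed syllable) → [ə].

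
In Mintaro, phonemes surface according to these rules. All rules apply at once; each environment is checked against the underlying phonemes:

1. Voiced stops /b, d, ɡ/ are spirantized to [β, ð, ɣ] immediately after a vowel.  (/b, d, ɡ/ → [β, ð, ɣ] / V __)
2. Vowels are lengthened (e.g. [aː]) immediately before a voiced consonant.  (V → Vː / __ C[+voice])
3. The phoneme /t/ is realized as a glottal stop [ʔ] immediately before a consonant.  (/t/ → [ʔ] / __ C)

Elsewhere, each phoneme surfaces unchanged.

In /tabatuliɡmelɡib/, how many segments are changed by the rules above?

8

Segments that undergo a rule: /a/ → [aː] (rule 2); /b/ → [β] (rule 1); /u/ → [uː] (rule 2); /i/ → [iː] (rule 2); /ɡ/ → [ɣ] (rule 1); /e/ → [eː] (rule 2); /i/ → [iː] (rule 2); /b/ → [β] (rule 1).
All other segments surface unchanged.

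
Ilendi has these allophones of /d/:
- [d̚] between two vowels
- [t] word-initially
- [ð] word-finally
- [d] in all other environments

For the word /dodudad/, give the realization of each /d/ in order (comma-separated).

[t], [d̚], [d̚], [ð]

Occurrence 1 (position 1): word-initially → [t].
Occurrence 2 (position 3): between two vowels → [d̚].
Occurrence 3 (position 5): between two vowels → [d̚].
Occurrence 4 (position 7): word-finally → [ð].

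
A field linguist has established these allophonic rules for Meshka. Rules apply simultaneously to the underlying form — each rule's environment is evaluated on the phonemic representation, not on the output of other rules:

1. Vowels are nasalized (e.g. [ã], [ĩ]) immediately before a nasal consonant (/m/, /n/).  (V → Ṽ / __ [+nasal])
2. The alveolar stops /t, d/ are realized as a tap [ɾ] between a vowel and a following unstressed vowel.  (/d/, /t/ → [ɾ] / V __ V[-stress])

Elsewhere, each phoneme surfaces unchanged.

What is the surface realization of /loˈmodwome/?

[lõˈmodwõme]

/l/ (word-initial) is unaffected → [l].
/o/ meets the environment for rule 1 (before a nasal consonant) → [õ].
/m/ stays [m].
/o/ (between /m/ and /d/): rule 1 targets it, but not before a nasal consonant → unchanged [o].
/d/ (between /o/ and /w/) is in the target of rule 2 but the environment (between a vowel and a following unstressed vowel) is not met → [d].
/w/ stays [w].
/o/ — between /w/ and /m/, before a nasal consonant — surfaces as [õ] (rule 1).
/m/ (between /o/ and /e/) is unaffected → [m].
/e/ (word-final) fails the environment for rule 1, so it stays [e].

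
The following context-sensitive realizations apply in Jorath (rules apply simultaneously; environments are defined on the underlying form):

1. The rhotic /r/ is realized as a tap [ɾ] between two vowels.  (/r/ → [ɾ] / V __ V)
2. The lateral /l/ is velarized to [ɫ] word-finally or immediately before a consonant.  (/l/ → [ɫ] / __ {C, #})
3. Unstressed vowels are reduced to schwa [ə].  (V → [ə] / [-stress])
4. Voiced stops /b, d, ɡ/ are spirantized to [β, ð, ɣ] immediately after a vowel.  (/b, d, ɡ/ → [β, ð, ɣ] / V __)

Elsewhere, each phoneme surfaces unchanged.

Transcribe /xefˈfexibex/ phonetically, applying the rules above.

/x/ (word-initial): no rule targets it → [x].
/e/ (between /x/ and /f/): in an unstressed syllable, so rule 3 applies → [ə].
/f/ (between /e/ and /f/): no rule targets it → [f].
/f/ (between /f/ and /e/): no rule targets it → [f].
/e/ (between /f/ and /x/) fails the environment for rule 3, so it stays [e].
/x/ — not in any rule's target class → [x].
/i/ — between /x/ and /b/, in an unstressed syllable — surfaces as [ə] (rule 3).
/b/ (between /i/ and /e/) occurs immediately after a vowel → [β] by rule 4.
/e/ meets the environment for rule 3 (in an unstressed syllable) → [ə].
/x/ (word-final) is unaffected → [x].

[xəfˈfexəβəx]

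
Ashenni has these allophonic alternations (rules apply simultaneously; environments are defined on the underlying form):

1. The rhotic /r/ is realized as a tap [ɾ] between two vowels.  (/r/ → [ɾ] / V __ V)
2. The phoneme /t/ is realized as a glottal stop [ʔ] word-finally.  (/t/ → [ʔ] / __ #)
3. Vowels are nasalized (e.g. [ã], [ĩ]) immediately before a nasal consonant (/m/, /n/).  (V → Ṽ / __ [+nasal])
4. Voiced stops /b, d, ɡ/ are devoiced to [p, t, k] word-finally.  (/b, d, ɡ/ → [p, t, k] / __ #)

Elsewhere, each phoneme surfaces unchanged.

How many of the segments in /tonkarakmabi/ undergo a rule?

Segments that undergo a rule: /o/ → [õ] (rule 3); /r/ → [ɾ] (rule 1).
All other segments surface unchanged.

2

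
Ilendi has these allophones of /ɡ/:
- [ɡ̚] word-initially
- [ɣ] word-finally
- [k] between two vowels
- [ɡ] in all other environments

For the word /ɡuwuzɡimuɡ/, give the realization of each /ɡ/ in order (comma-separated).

Occurrence 1 (position 1): word-initially → [ɡ̚].
Occurrence 2 (position 6): no conditioning environment matches → elsewhere allophone [ɡ].
Occurrence 3 (position 10): word-finally → [ɣ].

[ɡ̚], [ɡ], [ɣ]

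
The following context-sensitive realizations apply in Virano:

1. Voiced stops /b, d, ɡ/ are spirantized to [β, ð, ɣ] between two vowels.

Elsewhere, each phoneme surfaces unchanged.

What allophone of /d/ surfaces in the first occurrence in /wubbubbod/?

/d/ (word-final): rule 1 targets it, but not between two vowels → unchanged [d].

[d]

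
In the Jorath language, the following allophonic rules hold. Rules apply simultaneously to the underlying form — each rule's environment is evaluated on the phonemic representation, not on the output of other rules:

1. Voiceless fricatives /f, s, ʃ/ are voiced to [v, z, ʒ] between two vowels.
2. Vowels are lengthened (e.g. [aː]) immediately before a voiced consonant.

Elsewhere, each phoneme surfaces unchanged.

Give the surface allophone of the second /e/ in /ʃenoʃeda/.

[eː]

/e/ (between /ʃ/ and /d/) occurs before a voiced consonant → [eː] by rule 2.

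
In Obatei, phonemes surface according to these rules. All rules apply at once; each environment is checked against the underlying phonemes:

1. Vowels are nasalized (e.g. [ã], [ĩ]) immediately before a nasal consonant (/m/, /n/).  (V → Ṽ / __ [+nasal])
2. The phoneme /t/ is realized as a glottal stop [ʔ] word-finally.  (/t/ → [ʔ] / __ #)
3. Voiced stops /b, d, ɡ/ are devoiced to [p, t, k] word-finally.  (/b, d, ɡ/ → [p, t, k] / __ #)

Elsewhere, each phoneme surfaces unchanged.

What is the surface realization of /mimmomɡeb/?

/i/ — between /m/ and /m/, before a nasal consonant — surfaces as [ĩ] (rule 1).
/o/ (between /m/ and /m/): before a nasal consonant, so rule 1 applies → [õ].
/ɡ/ (between /m/ and /e/): rule 3 targets it, but not word-finally → unchanged [ɡ].
/e/ — between /ɡ/ and /b/; rule 1 does not apply here → [e].
/b/ — word-final, word-finally — surfaces as [p] (rule 3).

[mĩmmõmɡep]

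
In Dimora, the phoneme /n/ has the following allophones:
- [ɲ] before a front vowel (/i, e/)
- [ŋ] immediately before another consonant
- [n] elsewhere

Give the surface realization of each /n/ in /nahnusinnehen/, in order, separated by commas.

[n], [n], [ŋ], [ɲ], [n]

Occurrence 1 (position 1): no conditioning environment matches → elsewhere allophone [n].
Occurrence 2 (position 4): no conditioning environment matches → elsewhere allophone [n].
Occurrence 3 (position 8): immediately before another consonant → [ŋ].
Occurrence 4 (position 9): before a front vowel (/i, e/) → [ɲ].
Occurrence 5 (position 13): no conditioning environment matches → elsewhere allophone [n].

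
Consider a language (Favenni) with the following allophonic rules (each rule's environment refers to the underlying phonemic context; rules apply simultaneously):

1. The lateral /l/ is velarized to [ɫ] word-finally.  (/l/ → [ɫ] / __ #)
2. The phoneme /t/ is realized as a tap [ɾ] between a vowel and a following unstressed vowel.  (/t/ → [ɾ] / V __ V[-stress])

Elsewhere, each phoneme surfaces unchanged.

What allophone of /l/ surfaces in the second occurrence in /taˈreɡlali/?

[l]

/l/ (between /a/ and /i/): rule 1 targets it, but not word-finally → unchanged [l].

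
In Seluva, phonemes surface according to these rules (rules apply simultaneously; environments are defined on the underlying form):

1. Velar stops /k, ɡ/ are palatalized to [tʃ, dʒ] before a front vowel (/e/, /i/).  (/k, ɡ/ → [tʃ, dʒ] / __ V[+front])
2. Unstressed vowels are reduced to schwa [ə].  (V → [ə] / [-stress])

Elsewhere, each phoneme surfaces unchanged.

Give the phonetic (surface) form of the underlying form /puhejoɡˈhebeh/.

/p/ — not in any rule's target class → [p].
/u/ meets the environment for rule 2 (in an unstressed syllable) → [ə].
/h/ — not in any rule's target class → [h].
/e/ meets the environment for rule 2 (in an unstressed syllable) → [ə].
/j/ — not in any rule's target class → [j].
/o/ (between /j/ and /ɡ/) occurs in an unstressed syllable → [ə] by rule 2.
/ɡ/ (between /o/ and /h/) fails the environment for rule 1, so it stays [ɡ].
/h/ stays [h].
/e/ (between /h/ and /b/) is in the target of rule 2 but the environment (in an unstressed syllable) is not met → [e].
/b/ stays [b].
/e/ — between /b/ and /h/, in an unstressed syllable — surfaces as [ə] (rule 2).
/h/ — not in any rule's target class → [h].

[pəhəjəɡˈhebəh]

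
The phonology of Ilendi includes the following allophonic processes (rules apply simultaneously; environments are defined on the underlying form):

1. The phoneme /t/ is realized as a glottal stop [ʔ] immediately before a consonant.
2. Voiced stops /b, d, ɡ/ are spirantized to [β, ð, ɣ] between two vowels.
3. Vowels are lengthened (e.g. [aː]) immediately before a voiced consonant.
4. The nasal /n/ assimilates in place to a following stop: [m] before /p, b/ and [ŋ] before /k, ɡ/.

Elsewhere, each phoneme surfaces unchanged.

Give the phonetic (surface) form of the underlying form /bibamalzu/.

/b/ (word-initial) is in the target of rule 2 but the environment (between two vowels) is not met → [b].
/i/ — between /b/ and /b/, before a voiced consonant — surfaces as [iː] (rule 3).
/b/ meets the environment for rule 2 (between two vowels) → [β].
/a/ — between /b/ and /m/, before a voiced consonant — surfaces as [aː] (rule 3).
/m/ (between /a/ and /a/): no rule targets it → [m].
/a/ (between /m/ and /l/): before a voiced consonant, so rule 3 applies → [aː].
/l/ stays [l].
/z/ stays [z].
/u/ (word-final) is in the target of rule 3 but the environment (before a voiced consonant) is not met → [u].

[biːβaːmaːlzu]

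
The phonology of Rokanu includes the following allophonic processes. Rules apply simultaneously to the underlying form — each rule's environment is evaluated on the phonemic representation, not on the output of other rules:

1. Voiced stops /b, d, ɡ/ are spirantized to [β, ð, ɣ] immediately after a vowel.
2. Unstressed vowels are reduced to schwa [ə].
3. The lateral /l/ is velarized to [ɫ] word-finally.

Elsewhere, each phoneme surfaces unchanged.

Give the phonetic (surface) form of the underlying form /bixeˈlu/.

/b/ (word-initial): rule 1 targets it, but not immediately after a vowel → unchanged [b].
/i/ meets the environment for rule 2 (in an unstressed syllable) → [ə].
/x/ — not in any rule's target class → [x].
/e/ meets the environment for rule 2 (in an unstressed syllable) → [ə].
/l/ — between /e/ and /u/; rule 3 does not apply here → [l].
/u/ (word-final) is in the target of rule 2 but the environment (in an unstressed syllable) is not met → [u].

[bəxəˈlu]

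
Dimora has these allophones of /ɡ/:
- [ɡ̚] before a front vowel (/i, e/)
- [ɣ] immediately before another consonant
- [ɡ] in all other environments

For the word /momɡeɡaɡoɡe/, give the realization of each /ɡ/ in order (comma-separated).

Occurrence 1 (position 4): before a front vowel (/i, e/) → [ɡ̚].
Occurrence 2 (position 6): no conditioning environment matches → elsewhere allophone [ɡ].
Occurrence 3 (position 8): no conditioning environment matches → elsewhere allophone [ɡ].
Occurrence 4 (position 10): before a front vowel (/i, e/) → [ɡ̚].

[ɡ̚], [ɡ], [ɡ], [ɡ̚]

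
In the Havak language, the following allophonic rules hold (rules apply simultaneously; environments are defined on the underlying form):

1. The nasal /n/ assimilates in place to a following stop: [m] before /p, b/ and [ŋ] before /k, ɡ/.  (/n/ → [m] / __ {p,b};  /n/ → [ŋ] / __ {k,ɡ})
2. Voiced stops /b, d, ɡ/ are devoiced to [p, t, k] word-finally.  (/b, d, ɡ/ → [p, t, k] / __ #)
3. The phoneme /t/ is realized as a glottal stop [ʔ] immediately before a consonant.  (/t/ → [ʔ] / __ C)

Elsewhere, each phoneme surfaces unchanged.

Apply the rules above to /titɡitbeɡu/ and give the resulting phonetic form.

/t/ (word-initial): rule 3 targets it, but not immediately before a consonant → unchanged [t].
/i/ (between /t/ and /t/): no rule targets it → [i].
/t/ — between /i/ and /ɡ/, immediately before a consonant — surfaces as [ʔ] (rule 3).
/ɡ/ (between /t/ and /i/): rule 2 targets it, but not word-finally → unchanged [ɡ].
/i/ (between /ɡ/ and /t/): no rule targets it → [i].
/t/ (between /i/ and /b/) occurs immediately before a consonant → [ʔ] by rule 3.
/b/ — between /t/ and /e/; rule 2 does not apply here → [b].
/e/ (between /b/ and /ɡ/): no rule targets it → [e].
/ɡ/ (between /e/ and /u/) fails the environment for rule 2, so it stays [ɡ].
/u/ — not in any rule's target class → [u].

[tiʔɡiʔbeɡu]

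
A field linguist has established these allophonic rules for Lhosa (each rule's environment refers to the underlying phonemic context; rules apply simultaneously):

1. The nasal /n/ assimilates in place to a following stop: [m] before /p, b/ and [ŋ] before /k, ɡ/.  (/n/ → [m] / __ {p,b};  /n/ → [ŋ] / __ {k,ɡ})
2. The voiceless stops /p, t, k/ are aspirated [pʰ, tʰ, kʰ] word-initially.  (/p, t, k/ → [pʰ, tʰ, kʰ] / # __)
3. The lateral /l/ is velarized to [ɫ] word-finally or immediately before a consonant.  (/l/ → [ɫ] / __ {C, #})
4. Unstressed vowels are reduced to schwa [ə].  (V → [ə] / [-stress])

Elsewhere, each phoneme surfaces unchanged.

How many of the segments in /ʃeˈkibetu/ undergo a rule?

Segments that undergo a rule: /e/ → [ə] (rule 4); /e/ → [ə] (rule 4); /u/ → [ə] (rule 4).
All other segments surface unchanged.

3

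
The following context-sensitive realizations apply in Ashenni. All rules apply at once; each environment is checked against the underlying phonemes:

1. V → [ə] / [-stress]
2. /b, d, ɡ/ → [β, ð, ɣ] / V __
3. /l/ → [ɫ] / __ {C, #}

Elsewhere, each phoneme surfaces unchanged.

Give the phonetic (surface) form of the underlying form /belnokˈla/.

/b/ — word-initial; rule 2 does not apply here → [b].
/e/ (between /b/ and /l/) occurs in an unstressed syllable → [ə] by rule 1.
/l/ (between /e/ and /n/): word-finally or immediately before a consonant, so rule 3 applies → [ɫ].
/n/ stays [n].
Rule 1 applies to /o/ (between /n/ and /k/: in an unstressed syllable) → [ə].
/k/ — not in any rule's target class → [k].
/l/ (between /k/ and /a/) fails the environment for rule 3, so it stays [l].
/a/ (word-final) is in the target of rule 1 but the environment (in an unstressed syllable) is not met → [a].

[bəɫnəkˈla]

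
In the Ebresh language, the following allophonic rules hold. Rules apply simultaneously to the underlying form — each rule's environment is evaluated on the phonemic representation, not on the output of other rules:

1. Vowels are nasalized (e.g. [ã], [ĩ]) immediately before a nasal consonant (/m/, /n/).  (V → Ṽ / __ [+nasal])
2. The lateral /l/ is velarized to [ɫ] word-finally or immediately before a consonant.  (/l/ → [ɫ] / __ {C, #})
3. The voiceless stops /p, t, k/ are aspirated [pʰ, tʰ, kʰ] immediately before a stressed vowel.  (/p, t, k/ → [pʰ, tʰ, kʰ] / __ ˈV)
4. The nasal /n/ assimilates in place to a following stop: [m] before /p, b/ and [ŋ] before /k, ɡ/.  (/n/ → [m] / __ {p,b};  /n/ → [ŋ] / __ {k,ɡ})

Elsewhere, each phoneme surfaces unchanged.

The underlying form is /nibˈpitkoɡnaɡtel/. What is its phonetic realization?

[nibˈpʰitkoɡnaɡteɫ]

/n/ (word-initial) is in the target of rule 4 but the environment (before a labial or velar stop) is not met → [n].
/i/ (between /n/ and /b/): rule 1 targets it, but not before a nasal consonant → unchanged [i].
/b/ (between /i/ and /p/): no rule targets it → [b].
/p/ (between /b/ and /i/): immediately before a stressed vowel, so rule 3 applies → [pʰ].
/i/ (between /p/ and /t/) fails the environment for rule 1, so it stays [i].
/t/ — between /i/ and /k/; rule 3 does not apply here → [t].
/k/ (between /t/ and /o/) is in the target of rule 3 but the environment (immediately before a stressed vowel) is not met → [k].
/o/ — between /k/ and /ɡ/; rule 1 does not apply here → [o].
/ɡ/ (between /o/ and /n/) is unaffected → [ɡ].
/n/ — between /ɡ/ and /a/; rule 4 does not apply here → [n].
/a/ (between /n/ and /ɡ/): rule 1 targets it, but not before a nasal consonant → unchanged [a].
/ɡ/ (between /a/ and /t/) is unaffected → [ɡ].
/t/ — between /ɡ/ and /e/; rule 3 does not apply here → [t].
/e/ (between /t/ and /l/) is in the target of rule 1 but the environment (before a nasal consonant) is not met → [e].
/l/ (word-final) occurs word-finally or immediately before a consonant → [ɫ] by rule 2.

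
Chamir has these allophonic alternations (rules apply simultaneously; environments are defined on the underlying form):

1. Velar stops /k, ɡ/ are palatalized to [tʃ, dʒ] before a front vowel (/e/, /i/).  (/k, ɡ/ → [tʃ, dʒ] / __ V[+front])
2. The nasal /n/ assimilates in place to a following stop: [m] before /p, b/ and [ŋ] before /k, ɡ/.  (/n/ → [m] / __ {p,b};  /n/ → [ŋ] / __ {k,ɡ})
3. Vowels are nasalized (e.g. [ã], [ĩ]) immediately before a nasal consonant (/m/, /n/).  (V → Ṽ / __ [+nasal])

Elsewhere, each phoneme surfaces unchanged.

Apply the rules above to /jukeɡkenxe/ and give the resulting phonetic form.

/j/ stays [j].
/u/ (between /j/ and /k/): rule 3 targets it, but not before a nasal consonant → unchanged [u].
/k/ (between /u/ and /e/): before a front vowel, so rule 1 applies → [tʃ].
/e/ — between /k/ and /ɡ/; rule 3 does not apply here → [e].
/ɡ/ (between /e/ and /k/) fails the environment for rule 1, so it stays [ɡ].
/k/ meets the environment for rule 1 (before a front vowel) → [tʃ].
/e/ (between /k/ and /n/): before a nasal consonant, so rule 3 applies → [ẽ].
/n/ — between /e/ and /x/; rule 2 does not apply here → [n].
/x/ — not in any rule's target class → [x].
/e/ (word-final) fails the environment for rule 3, so it stays [e].

[jutʃeɡtʃẽnxe]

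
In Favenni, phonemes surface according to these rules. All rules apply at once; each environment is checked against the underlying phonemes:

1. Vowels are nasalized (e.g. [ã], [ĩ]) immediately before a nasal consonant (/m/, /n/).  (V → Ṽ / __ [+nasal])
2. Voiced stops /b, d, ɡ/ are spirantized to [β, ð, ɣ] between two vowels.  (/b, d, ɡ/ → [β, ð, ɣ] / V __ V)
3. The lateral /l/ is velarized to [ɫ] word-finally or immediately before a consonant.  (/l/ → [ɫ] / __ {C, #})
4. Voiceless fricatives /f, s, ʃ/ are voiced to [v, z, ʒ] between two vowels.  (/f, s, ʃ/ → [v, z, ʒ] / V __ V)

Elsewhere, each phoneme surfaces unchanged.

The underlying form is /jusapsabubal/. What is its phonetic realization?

/j/ stays [j].
/u/ (between /j/ and /s/) fails the environment for rule 1, so it stays [u].
/s/ (between /u/ and /a/) occurs between two vowels → [z] by rule 4.
/a/ (between /s/ and /p/): rule 1 targets it, but not before a nasal consonant → unchanged [a].
/p/ — not in any rule's target class → [p].
/s/ (between /p/ and /a/) is in the target of rule 4 but the environment (between two vowels) is not met → [s].
/a/ (between /s/ and /b/) is in the target of rule 1 but the environment (before a nasal consonant) is not met → [a].
/b/ meets the environment for rule 2 (between two vowels) → [β].
/u/ (between /b/ and /b/) is in the target of rule 1 but the environment (before a nasal consonant) is not met → [u].
/b/ meets the environment for rule 2 (between two vowels) → [β].
/a/ (between /b/ and /l/) fails the environment for rule 1, so it stays [a].
/l/ (word-final) occurs word-finally or immediately before a consonant → [ɫ] by rule 3.

[juzapsaβuβaɫ]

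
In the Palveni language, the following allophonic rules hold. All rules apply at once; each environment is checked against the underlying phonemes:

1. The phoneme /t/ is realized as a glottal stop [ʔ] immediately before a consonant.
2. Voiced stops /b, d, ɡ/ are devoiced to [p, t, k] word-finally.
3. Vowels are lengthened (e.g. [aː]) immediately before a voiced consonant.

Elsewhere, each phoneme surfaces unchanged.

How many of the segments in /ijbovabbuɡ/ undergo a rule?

Segments that undergo a rule: /i/ → [iː] (rule 3); /o/ → [oː] (rule 3); /a/ → [aː] (rule 3); /u/ → [uː] (rule 3); /ɡ/ → [k] (rule 2).
All other segments surface unchanged.

5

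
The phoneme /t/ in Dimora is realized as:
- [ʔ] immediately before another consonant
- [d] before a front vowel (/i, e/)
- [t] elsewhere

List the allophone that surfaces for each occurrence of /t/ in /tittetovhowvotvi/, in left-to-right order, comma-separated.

Occurrence 1 (position 1): before a front vowel (/i, e/) → [d].
Occurrence 2 (position 3): immediately before another consonant → [ʔ].
Occurrence 3 (position 4): before a front vowel (/i, e/) → [d].
Occurrence 4 (position 6): no conditioning environment matches → elsewhere allophone [t].
Occurrence 5 (position 14): immediately before another consonant → [ʔ].

[d], [ʔ], [d], [t], [ʔ]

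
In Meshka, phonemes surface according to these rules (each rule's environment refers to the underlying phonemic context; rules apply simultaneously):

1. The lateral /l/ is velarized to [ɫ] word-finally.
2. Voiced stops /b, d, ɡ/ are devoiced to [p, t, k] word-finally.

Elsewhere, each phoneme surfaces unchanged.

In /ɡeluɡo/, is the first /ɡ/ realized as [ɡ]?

/ɡ/ (word-initial) fails the environment for rule 2, so it stays [ɡ].
The actual realization is [ɡ], which matches [ɡ].

Yes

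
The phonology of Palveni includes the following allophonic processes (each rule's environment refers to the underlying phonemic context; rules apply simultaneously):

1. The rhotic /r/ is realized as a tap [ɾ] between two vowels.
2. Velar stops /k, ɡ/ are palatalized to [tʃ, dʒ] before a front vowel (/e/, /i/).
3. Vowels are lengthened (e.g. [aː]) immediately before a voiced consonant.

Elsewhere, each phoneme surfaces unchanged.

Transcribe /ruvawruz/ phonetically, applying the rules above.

[ruːvaːwruːz]

/r/ (word-initial) is in the target of rule 1 but the environment (between two vowels) is not met → [r].
Rule 3 applies to /u/ (between /r/ and /v/: before a voiced consonant) → [uː].
/v/ — not in any rule's target class → [v].
/a/ meets the environment for rule 3 (before a voiced consonant) → [aː].
/w/ (between /a/ and /r/) is unaffected → [w].
/r/ (between /w/ and /u/) is in the target of rule 1 but the environment (between two vowels) is not met → [r].
/u/ — between /r/ and /z/, before a voiced consonant — surfaces as [uː] (rule 3).
/z/ stays [z].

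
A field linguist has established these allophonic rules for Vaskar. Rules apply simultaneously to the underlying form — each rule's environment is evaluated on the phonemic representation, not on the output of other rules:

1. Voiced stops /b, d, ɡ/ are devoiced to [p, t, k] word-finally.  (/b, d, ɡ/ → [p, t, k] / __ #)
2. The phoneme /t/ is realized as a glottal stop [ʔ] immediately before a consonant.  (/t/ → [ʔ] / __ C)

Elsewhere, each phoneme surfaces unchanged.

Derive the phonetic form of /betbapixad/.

[beʔbapixat]

/b/ (word-initial) fails the environment for rule 1, so it stays [b].
/e/ (between /b/ and /t/) is unaffected → [e].
/t/ meets the environment for rule 2 (immediately before a consonant) → [ʔ].
/b/ (between /t/ and /a/) fails the environment for rule 1, so it stays [b].
/a/ — not in any rule's target class → [a].
/p/ (between /a/ and /i/) is unaffected → [p].
/i/ (between /p/ and /x/): no rule targets it → [i].
/x/ stays [x].
/a/ (between /x/ and /d/): no rule targets it → [a].
/d/ (word-final): word-finally, so rule 1 applies → [t].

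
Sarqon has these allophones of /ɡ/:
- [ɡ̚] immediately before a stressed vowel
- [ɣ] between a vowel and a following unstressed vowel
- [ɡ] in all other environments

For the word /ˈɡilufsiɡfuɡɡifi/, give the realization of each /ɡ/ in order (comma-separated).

Occurrence 1 (position 1): immediately before a stressed vowel → [ɡ̚].
Occurrence 2 (position 8): no conditioning environment matches → elsewhere allophone [ɡ].
Occurrence 3 (position 11): no conditioning environment matches → elsewhere allophone [ɡ].
Occurrence 4 (position 12): no conditioning environment matches → elsewhere allophone [ɡ].

[ɡ̚], [ɡ], [ɡ], [ɡ]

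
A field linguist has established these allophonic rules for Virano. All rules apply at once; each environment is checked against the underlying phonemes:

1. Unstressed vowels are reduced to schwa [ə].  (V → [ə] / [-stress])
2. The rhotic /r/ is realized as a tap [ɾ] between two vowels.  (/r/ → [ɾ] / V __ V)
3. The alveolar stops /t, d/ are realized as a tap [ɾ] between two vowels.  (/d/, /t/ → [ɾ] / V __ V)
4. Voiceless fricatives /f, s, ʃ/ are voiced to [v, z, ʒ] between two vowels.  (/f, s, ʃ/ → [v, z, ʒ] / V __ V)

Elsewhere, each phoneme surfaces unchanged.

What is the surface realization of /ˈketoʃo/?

[ˈkeɾəʒə]

/k/ stays [k].
/e/ — between /k/ and /t/; rule 1 does not apply here → [e].
/t/ (between /e/ and /o/): between two vowels, so rule 3 applies → [ɾ].
/o/ meets the environment for rule 1 (in an unstressed syllable) → [ə].
/ʃ/ meets the environment for rule 4 (between two vowels) → [ʒ].
/o/ (word-final): in an unstressed syllable, so rule 1 applies → [ə].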